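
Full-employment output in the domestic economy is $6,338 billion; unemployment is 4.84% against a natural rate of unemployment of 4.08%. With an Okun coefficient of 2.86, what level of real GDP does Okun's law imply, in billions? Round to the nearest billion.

Unemployment gap = 4.84 - 4.08 = 0.76 points, so the output gap is -2.86 × 0.76 = -2.1736%.
Actual GDP = 6338 × (1 - 2.1736/100) = 6338 × 0.978264 ≈ 6200 billion.

$6,200 billion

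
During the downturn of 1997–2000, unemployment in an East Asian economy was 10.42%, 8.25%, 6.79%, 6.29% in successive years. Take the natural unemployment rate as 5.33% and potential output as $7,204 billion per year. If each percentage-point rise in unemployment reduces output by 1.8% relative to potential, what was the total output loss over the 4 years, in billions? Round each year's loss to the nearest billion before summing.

$1,352 billion

Year 1997: gap = -1.8 × (10.42 - 5.33) = -9.162%, loss ≈ 7204 × 9.162/100 ≈ 660.
Year 1998: gap = -1.8 × (8.25 - 5.33) = -5.256%, loss ≈ 7204 × 5.256/100 ≈ 379.
Year 1999: gap = -1.8 × (6.79 - 5.33) = -2.628%, loss ≈ 7204 × 2.628/100 ≈ 189.
Year 2000: gap = -1.8 × (6.29 - 5.33) = -1.728%, loss ≈ 7204 × 1.728/100 ≈ 124.
Total lost output = 660 + 379 + 189 + 124 = 1352 billion.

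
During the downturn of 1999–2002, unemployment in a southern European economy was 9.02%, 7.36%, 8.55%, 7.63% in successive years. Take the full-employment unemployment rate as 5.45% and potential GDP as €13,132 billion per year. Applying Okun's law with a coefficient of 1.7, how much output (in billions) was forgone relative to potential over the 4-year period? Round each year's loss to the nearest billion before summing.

Year 1999: gap = -1.7 × (9.02 - 5.45) = -6.069%, loss ≈ 13132 × 6.069/100 ≈ 797.
Year 2000: gap = -1.7 × (7.36 - 5.45) = -3.247%, loss ≈ 13132 × 3.247/100 ≈ 426.
Year 2001: gap = -1.7 × (8.55 - 5.45) = -5.27%, loss ≈ 13132 × 5.27/100 ≈ 692.
Year 2002: gap = -1.7 × (7.63 - 5.45) = -3.706%, loss ≈ 13132 × 3.706/100 ≈ 487.
Total lost output = 797 + 426 + 692 + 487 = 2402 billion.

€2,402 billion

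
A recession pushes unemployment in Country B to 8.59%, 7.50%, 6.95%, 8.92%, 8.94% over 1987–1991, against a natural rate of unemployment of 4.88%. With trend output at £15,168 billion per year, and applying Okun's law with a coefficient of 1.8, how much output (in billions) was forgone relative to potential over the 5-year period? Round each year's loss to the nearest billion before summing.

£4,504 billion

Year 1987: gap = -1.8 × (8.59 - 4.88) = -6.678%, loss ≈ 15168 × 6.678/100 ≈ 1013.
Year 1988: gap = -1.8 × (7.5 - 4.88) = -4.716%, loss ≈ 15168 × 4.716/100 ≈ 715.
Year 1989: gap = -1.8 × (6.95 - 4.88) = -3.726%, loss ≈ 15168 × 3.726/100 ≈ 565.
Year 1990: gap = -1.8 × (8.92 - 4.88) = -7.272%, loss ≈ 15168 × 7.272/100 ≈ 1103.
Year 1991: gap = -1.8 × (8.94 - 4.88) = -7.308%, loss ≈ 15168 × 7.308/100 ≈ 1108.
Total lost output = 1013 + 715 + 565 + 1103 + 1108 = 4504 billion.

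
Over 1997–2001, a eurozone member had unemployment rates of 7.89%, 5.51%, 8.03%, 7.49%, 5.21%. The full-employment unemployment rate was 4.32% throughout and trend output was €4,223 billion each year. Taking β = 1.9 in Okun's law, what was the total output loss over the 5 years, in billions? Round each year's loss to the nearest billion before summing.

€1,004 billion

Year 1997: gap = -1.9 × (7.89 - 4.32) = -6.783%, loss ≈ 4223 × 6.783/100 ≈ 286.
Year 1998: gap = -1.9 × (5.51 - 4.32) = -2.261%, loss ≈ 4223 × 2.261/100 ≈ 95.
Year 1999: gap = -1.9 × (8.03 - 4.32) = -7.049%, loss ≈ 4223 × 7.049/100 ≈ 298.
Year 2000: gap = -1.9 × (7.49 - 4.32) = -6.023%, loss ≈ 4223 × 6.023/100 ≈ 254.
Year 2001: gap = -1.9 × (5.21 - 4.32) = -1.691%, loss ≈ 4223 × 1.691/100 ≈ 71.
Total lost output = 286 + 95 + 298 + 254 + 71 = 1004 billion.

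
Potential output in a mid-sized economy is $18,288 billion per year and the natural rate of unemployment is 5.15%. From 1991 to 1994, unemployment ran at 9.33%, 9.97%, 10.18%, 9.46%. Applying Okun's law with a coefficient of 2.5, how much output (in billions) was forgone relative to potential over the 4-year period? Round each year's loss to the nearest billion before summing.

$8,386 billion

Year 1991: gap = -2.5 × (9.33 - 5.15) = -10.45%, loss ≈ 18288 × 10.45/100 ≈ 1911.
Year 1992: gap = -2.5 × (9.97 - 5.15) = -12.05%, loss ≈ 18288 × 12.05/100 ≈ 2204.
Year 1993: gap = -2.5 × (10.18 - 5.15) = -12.575%, loss ≈ 18288 × 12.575/100 ≈ 2300.
Year 1994: gap = -2.5 × (9.46 - 5.15) = -10.775%, loss ≈ 18288 × 10.775/100 ≈ 1971.
Total lost output = 1911 + 2204 + 2300 + 1971 = 8386 billion.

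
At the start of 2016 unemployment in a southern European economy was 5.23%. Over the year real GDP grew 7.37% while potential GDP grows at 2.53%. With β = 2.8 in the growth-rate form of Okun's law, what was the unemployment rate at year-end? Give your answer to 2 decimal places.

Growth-rate Okun's law: g_Y = g_Y* - β × Δu, so Δu = (g_Y* - g_Y)/β.
Δu = (2.53 - 7.37)/2.8 = -4.84/2.8 = -1.73 percentage points.
Year-end unemployment = 5.23 - 1.73 = 3.50%.

3.50%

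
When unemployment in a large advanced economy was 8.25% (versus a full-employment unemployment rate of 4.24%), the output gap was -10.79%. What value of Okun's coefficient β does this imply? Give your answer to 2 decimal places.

β ≈ 2.69

Okun's law: output gap = -β × (u - u*).
-10.79 = -β × (8.25 - 4.24) = -β × 4.01, so β = 10.79/4.01 = 2.69.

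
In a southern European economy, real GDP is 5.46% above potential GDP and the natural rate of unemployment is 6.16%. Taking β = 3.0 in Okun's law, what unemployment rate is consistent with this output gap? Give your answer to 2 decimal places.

From Okun's law, u - u* = -(output gap)/β = -(5.46)/3.0 = -1.82 points.
So u = 6.16 - 1.82 = 4.34%.

4.34%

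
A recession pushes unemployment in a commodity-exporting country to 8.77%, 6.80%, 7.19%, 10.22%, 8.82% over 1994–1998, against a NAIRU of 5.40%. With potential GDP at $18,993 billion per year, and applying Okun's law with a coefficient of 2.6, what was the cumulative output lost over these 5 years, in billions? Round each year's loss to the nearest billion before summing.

$7,308 billion

Year 1994: gap = -2.6 × (8.77 - 5.4) = -8.762%, loss ≈ 18993 × 8.762/100 ≈ 1664.
Year 1995: gap = -2.6 × (6.8 - 5.4) = -3.64%, loss ≈ 18993 × 3.64/100 ≈ 691.
Year 1996: gap = -2.6 × (7.19 - 5.4) = -4.654%, loss ≈ 18993 × 4.654/100 ≈ 884.
Year 1997: gap = -2.6 × (10.22 - 5.4) = -12.532%, loss ≈ 18993 × 12.532/100 ≈ 2380.
Year 1998: gap = -2.6 × (8.82 - 5.4) = -8.892%, loss ≈ 18993 × 8.892/100 ≈ 1689.
Total lost output = 1664 + 691 + 884 + 2380 + 1689 = 7308 billion.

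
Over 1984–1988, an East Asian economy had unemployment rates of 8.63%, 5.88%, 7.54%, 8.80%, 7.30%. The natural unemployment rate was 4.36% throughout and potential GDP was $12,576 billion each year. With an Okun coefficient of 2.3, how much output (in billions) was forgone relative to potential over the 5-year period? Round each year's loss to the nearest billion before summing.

$4,729 billion

Year 1984: gap = -2.3 × (8.63 - 4.36) = -9.821%, loss ≈ 12576 × 9.821/100 ≈ 1235.
Year 1985: gap = -2.3 × (5.88 - 4.36) = -3.496%, loss ≈ 12576 × 3.496/100 ≈ 440.
Year 1986: gap = -2.3 × (7.54 - 4.36) = -7.314%, loss ≈ 12576 × 7.314/100 ≈ 920.
Year 1987: gap = -2.3 × (8.8 - 4.36) = -10.212%, loss ≈ 12576 × 10.212/100 ≈ 1284.
Year 1988: gap = -2.3 × (7.3 - 4.36) = -6.762%, loss ≈ 12576 × 6.762/100 ≈ 850.
Total lost output = 1235 + 440 + 920 + 1284 + 850 = 4729 billion.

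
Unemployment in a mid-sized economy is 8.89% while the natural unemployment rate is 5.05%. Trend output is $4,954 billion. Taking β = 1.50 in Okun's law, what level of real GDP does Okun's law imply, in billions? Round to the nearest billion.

Unemployment gap = 8.89 - 5.05 = 3.84 points, so the output gap is -1.5 × 3.84 = -5.76%.
Actual GDP = 4954 × (1 - 5.76/100) = 4954 × 0.9424 ≈ 4669 billion.

$4,669 billion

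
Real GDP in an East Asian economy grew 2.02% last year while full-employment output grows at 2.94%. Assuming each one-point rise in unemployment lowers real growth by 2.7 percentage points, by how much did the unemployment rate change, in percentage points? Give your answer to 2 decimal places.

0.34 percentage points

Growth-rate Okun's law: g_Y = g_Y* - β × Δu, so Δu = (g_Y* - g_Y)/β.
Δu = (2.94 - 2.02)/2.7 = 0.92/2.7 = 0.34 percentage points.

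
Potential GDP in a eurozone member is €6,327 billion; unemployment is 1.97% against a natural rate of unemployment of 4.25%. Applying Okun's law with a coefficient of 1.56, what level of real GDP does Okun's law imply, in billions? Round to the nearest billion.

€6,552 billion

Unemployment gap = 1.97 - 4.25 = -2.28 points, so the output gap is -1.56 × (-2.28) = 3.5568%.
Actual GDP = 6327 × (1 + 3.5568/100) = 6327 × 1.035568 ≈ 6552 billion.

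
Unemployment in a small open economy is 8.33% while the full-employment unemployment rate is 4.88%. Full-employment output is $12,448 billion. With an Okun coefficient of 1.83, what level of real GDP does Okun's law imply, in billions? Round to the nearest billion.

Unemployment gap = 8.33 - 4.88 = 3.45 points, so the output gap is -1.83 × 3.45 = -6.3135%.
Actual GDP = 12448 × (1 - 6.3135/100) = 12448 × 0.936865 ≈ 11662 billion.

$11,662 billion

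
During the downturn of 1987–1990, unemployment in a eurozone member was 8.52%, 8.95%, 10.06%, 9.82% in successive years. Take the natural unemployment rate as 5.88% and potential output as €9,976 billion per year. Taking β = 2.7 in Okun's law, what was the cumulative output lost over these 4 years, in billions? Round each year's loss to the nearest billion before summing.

Year 1987: gap = -2.7 × (8.52 - 5.88) = -7.128%, loss ≈ 9976 × 7.128/100 ≈ 711.
Year 1988: gap = -2.7 × (8.95 - 5.88) = -8.289%, loss ≈ 9976 × 8.289/100 ≈ 827.
Year 1989: gap = -2.7 × (10.06 - 5.88) = -11.286%, loss ≈ 9976 × 11.286/100 ≈ 1126.
Year 1990: gap = -2.7 × (9.82 - 5.88) = -10.638%, loss ≈ 9976 × 10.638/100 ≈ 1061.
Total lost output = 711 + 827 + 1126 + 1061 = 3725 billion.

€3,725 billion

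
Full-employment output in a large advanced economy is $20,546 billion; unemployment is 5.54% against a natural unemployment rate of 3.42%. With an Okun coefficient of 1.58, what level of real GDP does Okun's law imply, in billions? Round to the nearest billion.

$19,858 billion

Unemployment gap = 5.54 - 3.42 = 2.12 points, so the output gap is -1.58 × 2.12 = -3.3496%.
Actual GDP = 20546 × (1 - 3.3496/100) = 20546 × 0.966504 ≈ 19858 billion.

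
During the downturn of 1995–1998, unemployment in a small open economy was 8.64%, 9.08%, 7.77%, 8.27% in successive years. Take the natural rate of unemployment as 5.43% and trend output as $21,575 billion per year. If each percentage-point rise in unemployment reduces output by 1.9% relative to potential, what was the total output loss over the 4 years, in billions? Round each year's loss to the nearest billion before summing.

$4,935 billion

Year 1995: gap = -1.9 × (8.64 - 5.43) = -6.099%, loss ≈ 21575 × 6.099/100 ≈ 1316.
Year 1996: gap = -1.9 × (9.08 - 5.43) = -6.935%, loss ≈ 21575 × 6.935/100 ≈ 1496.
Year 1997: gap = -1.9 × (7.77 - 5.43) = -4.446%, loss ≈ 21575 × 4.446/100 ≈ 959.
Year 1998: gap = -1.9 × (8.27 - 5.43) = -5.396%, loss ≈ 21575 × 5.396/100 ≈ 1164.
Total lost output = 1316 + 1496 + 959 + 1164 = 4935 billion.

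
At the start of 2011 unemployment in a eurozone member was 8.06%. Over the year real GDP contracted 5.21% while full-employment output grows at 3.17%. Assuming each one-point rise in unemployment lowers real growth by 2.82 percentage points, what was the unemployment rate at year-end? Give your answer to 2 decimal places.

11.03%

Growth-rate Okun's law: g_Y = g_Y* - β × Δu, so Δu = (g_Y* - g_Y)/β.
Δu = (3.17 + 5.21)/2.82 = 8.38/2.82 = 2.97 percentage points.
Year-end unemployment = 8.06 + 2.97 = 11.03%.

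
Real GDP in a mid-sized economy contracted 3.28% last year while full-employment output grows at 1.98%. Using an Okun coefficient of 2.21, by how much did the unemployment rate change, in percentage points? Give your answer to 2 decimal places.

2.38 percentage points

Growth-rate Okun's law: g_Y = g_Y* - β × Δu, so Δu = (g_Y* - g_Y)/β.
Δu = (1.98 + 3.28)/2.21 = 5.26/2.21 = 2.38 percentage points.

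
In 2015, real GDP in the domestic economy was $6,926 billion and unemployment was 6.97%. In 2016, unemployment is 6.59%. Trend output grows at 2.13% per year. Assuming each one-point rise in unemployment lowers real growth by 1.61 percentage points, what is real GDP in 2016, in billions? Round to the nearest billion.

$7,116 billion

Δu = 6.59 - 6.97 = -0.38 points.
Okun's law (growth form): g_Y = g_Y* - β × Δu = 2.13 - 1.61 × (-0.38) = 2.13 + 0.6118 = 2.7418%.
Real GDP in the next year = 6926 × (1 + 2.7418/100) = 6926 × 1.027418 ≈ 7116 billion.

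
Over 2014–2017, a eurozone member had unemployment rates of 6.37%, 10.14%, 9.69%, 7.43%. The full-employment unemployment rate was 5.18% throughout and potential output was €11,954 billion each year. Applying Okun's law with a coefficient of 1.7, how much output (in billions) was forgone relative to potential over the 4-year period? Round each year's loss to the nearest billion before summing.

Year 2014: gap = -1.7 × (6.37 - 5.18) = -2.023%, loss ≈ 11954 × 2.023/100 ≈ 242.
Year 2015: gap = -1.7 × (10.14 - 5.18) = -8.432%, loss ≈ 11954 × 8.432/100 ≈ 1008.
Year 2016: gap = -1.7 × (9.69 - 5.18) = -7.667%, loss ≈ 11954 × 7.667/100 ≈ 917.
Year 2017: gap = -1.7 × (7.43 - 5.18) = -3.825%, loss ≈ 11954 × 3.825/100 ≈ 457.
Total lost output = 242 + 1008 + 917 + 457 = 2624 billion.

€2,624 billion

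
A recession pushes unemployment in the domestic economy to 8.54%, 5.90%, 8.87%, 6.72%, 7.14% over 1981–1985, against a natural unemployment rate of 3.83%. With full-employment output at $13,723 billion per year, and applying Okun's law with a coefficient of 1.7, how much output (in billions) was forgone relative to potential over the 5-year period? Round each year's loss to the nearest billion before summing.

Year 1981: gap = -1.7 × (8.54 - 3.83) = -8.007%, loss ≈ 13723 × 8.007/100 ≈ 1099.
Year 1982: gap = -1.7 × (5.9 - 3.83) = -3.519%, loss ≈ 13723 × 3.519/100 ≈ 483.
Year 1983: gap = -1.7 × (8.87 - 3.83) = -8.568%, loss ≈ 13723 × 8.568/100 ≈ 1176.
Year 1984: gap = -1.7 × (6.72 - 3.83) = -4.913%, loss ≈ 13723 × 4.913/100 ≈ 674.
Year 1985: gap = -1.7 × (7.14 - 3.83) = -5.627%, loss ≈ 13723 × 5.627/100 ≈ 772.
Total lost output = 1099 + 483 + 1176 + 674 + 772 = 4204 billion.

$4,204 billion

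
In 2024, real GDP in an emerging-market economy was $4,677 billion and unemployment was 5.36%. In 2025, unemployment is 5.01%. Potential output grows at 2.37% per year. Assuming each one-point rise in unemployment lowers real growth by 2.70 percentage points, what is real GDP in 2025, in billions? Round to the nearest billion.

Δu = 5.01 - 5.36 = -0.35 points.
Okun's law (growth form): g_Y = g_Y* - β × Δu = 2.37 - 2.70 × (-0.35) = 2.37 + 0.945 = 3.315%.
Real GDP in the next year = 4677 × (1 + 3.315/100) = 4677 × 1.03315 ≈ 4832 billion.

$4,832 billion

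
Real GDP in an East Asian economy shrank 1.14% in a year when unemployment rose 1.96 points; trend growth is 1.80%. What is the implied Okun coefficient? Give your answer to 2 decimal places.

Growth form: g_Y = g_Y* - β × Δu, so β = (g_Y* - g_Y)/Δu.
β = (1.8 + 1.14)/1.96 = 2.94/1.96 = 1.50.

β ≈ 1.50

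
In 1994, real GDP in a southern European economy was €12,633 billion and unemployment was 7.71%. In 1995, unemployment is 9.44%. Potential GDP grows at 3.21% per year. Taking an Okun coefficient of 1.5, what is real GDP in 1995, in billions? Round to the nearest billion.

€12,711 billion

Δu = 9.44 - 7.71 = 1.73 points.
Okun's law (growth form): g_Y = g_Y* - β × Δu = 3.21 - 1.5 × (1.73) = 3.21 - 2.595 = 0.615%.
Real GDP in the next year = 12633 × (1 + 0.615/100) = 12633 × 1.00615 ≈ 12711 billion.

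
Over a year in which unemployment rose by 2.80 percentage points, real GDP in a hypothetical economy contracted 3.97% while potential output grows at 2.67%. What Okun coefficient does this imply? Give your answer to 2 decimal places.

Growth form: g_Y = g_Y* - β × Δu, so β = (g_Y* - g_Y)/Δu.
β = (2.67 + 3.97)/2.80 = 6.64/2.80 = 2.37.

β ≈ 2.37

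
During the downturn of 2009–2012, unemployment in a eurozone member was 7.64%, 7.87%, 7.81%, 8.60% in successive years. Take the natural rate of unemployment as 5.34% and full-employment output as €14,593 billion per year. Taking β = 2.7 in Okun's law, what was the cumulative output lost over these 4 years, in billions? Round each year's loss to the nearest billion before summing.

Year 2009: gap = -2.7 × (7.64 - 5.34) = -6.21%, loss ≈ 14593 × 6.21/100 ≈ 906.
Year 2010: gap = -2.7 × (7.87 - 5.34) = -6.831%, loss ≈ 14593 × 6.831/100 ≈ 997.
Year 2011: gap = -2.7 × (7.81 - 5.34) = -6.669%, loss ≈ 14593 × 6.669/100 ≈ 973.
Year 2012: gap = -2.7 × (8.6 - 5.34) = -8.802%, loss ≈ 14593 × 8.802/100 ≈ 1284.
Total lost output = 906 + 997 + 973 + 1284 = 4160 billion.

€4,160 billion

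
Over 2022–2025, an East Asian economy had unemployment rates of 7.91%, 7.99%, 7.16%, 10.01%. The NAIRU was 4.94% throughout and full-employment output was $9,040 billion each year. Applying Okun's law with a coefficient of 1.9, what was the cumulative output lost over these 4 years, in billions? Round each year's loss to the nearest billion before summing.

$2,286 billion

Year 2022: gap = -1.9 × (7.91 - 4.94) = -5.643%, loss ≈ 9040 × 5.643/100 ≈ 510.
Year 2023: gap = -1.9 × (7.99 - 4.94) = -5.795%, loss ≈ 9040 × 5.795/100 ≈ 524.
Year 2024: gap = -1.9 × (7.16 - 4.94) = -4.218%, loss ≈ 9040 × 4.218/100 ≈ 381.
Year 2025: gap = -1.9 × (10.01 - 4.94) = -9.633%, loss ≈ 9040 × 9.633/100 ≈ 871.
Total lost output = 510 + 524 + 381 + 871 = 2286 billion.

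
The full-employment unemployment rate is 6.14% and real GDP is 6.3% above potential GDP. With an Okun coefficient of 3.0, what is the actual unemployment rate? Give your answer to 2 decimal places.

From Okun's law, u - u* = -(output gap)/β = -(6.3)/3.0 = -2.1 points.
So u = 6.14 - 2.1 = 4.04%.

4.04%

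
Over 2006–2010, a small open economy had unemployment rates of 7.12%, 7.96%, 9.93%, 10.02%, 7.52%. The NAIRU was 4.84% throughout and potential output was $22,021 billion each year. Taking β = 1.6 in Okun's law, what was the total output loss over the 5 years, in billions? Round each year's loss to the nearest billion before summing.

Year 2006: gap = -1.6 × (7.12 - 4.84) = -3.648%, loss ≈ 22021 × 3.648/100 ≈ 803.
Year 2007: gap = -1.6 × (7.96 - 4.84) = -4.992%, loss ≈ 22021 × 4.992/100 ≈ 1099.
Year 2008: gap = -1.6 × (9.93 - 4.84) = -8.144%, loss ≈ 22021 × 8.144/100 ≈ 1793.
Year 2009: gap = -1.6 × (10.02 - 4.84) = -8.288%, loss ≈ 22021 × 8.288/100 ≈ 1825.
Year 2010: gap = -1.6 × (7.52 - 4.84) = -4.288%, loss ≈ 22021 × 4.288/100 ≈ 944.
Total lost output = 803 + 1099 + 1793 + 1825 + 944 = 6464 billion.

$6,464 billion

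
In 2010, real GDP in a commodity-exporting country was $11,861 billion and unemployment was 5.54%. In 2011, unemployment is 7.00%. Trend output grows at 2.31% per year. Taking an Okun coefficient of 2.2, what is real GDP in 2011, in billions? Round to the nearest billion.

$11,754 billion

Δu = 7 - 5.54 = 1.46 points.
Okun's law (growth form): g_Y = g_Y* - β × Δu = 2.31 - 2.2 × (1.46) = 2.31 - 3.212 = -0.902%.
Real GDP in the next year = 11861 × (1 - 0.902/100) = 11861 × 0.99098 ≈ 11754 billion.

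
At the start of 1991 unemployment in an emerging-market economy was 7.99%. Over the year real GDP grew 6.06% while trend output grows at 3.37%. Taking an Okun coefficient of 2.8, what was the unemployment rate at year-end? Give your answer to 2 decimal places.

Growth-rate Okun's law: g_Y = g_Y* - β × Δu, so Δu = (g_Y* - g_Y)/β.
Δu = (3.37 - 6.06)/2.8 = -2.69/2.8 = -0.96 percentage points.
Year-end unemployment = 7.99 - 0.96 = 7.03%.

7.03%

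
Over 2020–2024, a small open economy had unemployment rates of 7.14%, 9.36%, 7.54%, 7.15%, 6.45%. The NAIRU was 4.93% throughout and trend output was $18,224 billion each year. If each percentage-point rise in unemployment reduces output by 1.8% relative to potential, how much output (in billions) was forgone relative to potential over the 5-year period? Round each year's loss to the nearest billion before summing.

$4,261 billion

Year 2020: gap = -1.8 × (7.14 - 4.93) = -3.978%, loss ≈ 18224 × 3.978/100 ≈ 725.
Year 2021: gap = -1.8 × (9.36 - 4.93) = -7.974%, loss ≈ 18224 × 7.974/100 ≈ 1453.
Year 2022: gap = -1.8 × (7.54 - 4.93) = -4.698%, loss ≈ 18224 × 4.698/100 ≈ 856.
Year 2023: gap = -1.8 × (7.15 - 4.93) = -3.996%, loss ≈ 18224 × 3.996/100 ≈ 728.
Year 2024: gap = -1.8 × (6.45 - 4.93) = -2.736%, loss ≈ 18224 × 2.736/100 ≈ 499.
Total lost output = 725 + 1453 + 856 + 728 + 499 = 4261 billion.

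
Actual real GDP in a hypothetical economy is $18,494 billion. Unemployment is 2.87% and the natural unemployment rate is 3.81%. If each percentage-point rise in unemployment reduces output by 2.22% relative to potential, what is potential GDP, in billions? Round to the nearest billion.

Unemployment gap = 2.87 - 3.81 = -0.94 points, so output gap = -2.22 × (-0.94) = 2.0868%.
Since Y = Y* × (1 + gap/100), Y* = 18494/1.020868 ≈ 18116 billion.

$18,116 billion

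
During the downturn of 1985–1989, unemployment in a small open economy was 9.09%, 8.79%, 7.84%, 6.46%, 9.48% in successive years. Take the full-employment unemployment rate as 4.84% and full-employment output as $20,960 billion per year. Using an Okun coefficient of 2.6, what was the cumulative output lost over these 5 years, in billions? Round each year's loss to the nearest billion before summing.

Year 1985: gap = -2.6 × (9.09 - 4.84) = -11.05%, loss ≈ 20960 × 11.05/100 ≈ 2316.
Year 1986: gap = -2.6 × (8.79 - 4.84) = -10.27%, loss ≈ 20960 × 10.27/100 ≈ 2153.
Year 1987: gap = -2.6 × (7.84 - 4.84) = -7.8%, loss ≈ 20960 × 7.8/100 ≈ 1635.
Year 1988: gap = -2.6 × (6.46 - 4.84) = -4.212%, loss ≈ 20960 × 4.212/100 ≈ 883.
Year 1989: gap = -2.6 × (9.48 - 4.84) = -12.064%, loss ≈ 20960 × 12.064/100 ≈ 2529.
Total lost output = 2316 + 2153 + 1635 + 883 + 2529 = 9516 billion.

$9,516 billion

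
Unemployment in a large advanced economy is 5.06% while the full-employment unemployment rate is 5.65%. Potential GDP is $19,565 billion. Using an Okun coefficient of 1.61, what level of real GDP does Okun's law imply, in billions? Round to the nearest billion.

$19,751 billion

Unemployment gap = 5.06 - 5.65 = -0.59 points, so the output gap is -1.61 × (-0.59) = 0.9499%.
Actual GDP = 19565 × (1 + 0.9499/100) = 19565 × 1.009499 ≈ 19751 billion.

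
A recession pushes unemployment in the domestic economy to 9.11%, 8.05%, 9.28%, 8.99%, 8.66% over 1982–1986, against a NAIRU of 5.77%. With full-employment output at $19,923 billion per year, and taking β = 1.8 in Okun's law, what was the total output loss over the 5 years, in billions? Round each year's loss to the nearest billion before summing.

$5,466 billion

Year 1982: gap = -1.8 × (9.11 - 5.77) = -6.012%, loss ≈ 19923 × 6.012/100 ≈ 1198.
Year 1983: gap = -1.8 × (8.05 - 5.77) = -4.104%, loss ≈ 19923 × 4.104/100 ≈ 818.
Year 1984: gap = -1.8 × (9.28 - 5.77) = -6.318%, loss ≈ 19923 × 6.318/100 ≈ 1259.
Year 1985: gap = -1.8 × (8.99 - 5.77) = -5.796%, loss ≈ 19923 × 5.796/100 ≈ 1155.
Year 1986: gap = -1.8 × (8.66 - 5.77) = -5.202%, loss ≈ 19923 × 5.202/100 ≈ 1036.
Total lost output = 1198 + 818 + 1259 + 1155 + 1036 = 5466 billion.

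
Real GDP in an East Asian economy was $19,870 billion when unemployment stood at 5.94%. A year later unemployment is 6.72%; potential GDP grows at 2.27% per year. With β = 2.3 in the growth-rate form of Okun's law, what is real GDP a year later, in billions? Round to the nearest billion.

$19,965 billion

Δu = 6.72 - 5.94 = 0.78 points.
Okun's law (growth form): g_Y = g_Y* - β × Δu = 2.27 - 2.3 × (0.78) = 2.27 - 1.794 = 0.476%.
Real GDP in the next year = 19870 × (1 + 0.476/100) = 19870 × 1.00476 ≈ 19965 billion.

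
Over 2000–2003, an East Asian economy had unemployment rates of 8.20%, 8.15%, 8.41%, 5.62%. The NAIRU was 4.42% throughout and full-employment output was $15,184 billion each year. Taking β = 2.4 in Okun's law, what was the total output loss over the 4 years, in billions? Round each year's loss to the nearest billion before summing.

Year 2000: gap = -2.4 × (8.2 - 4.42) = -9.072%, loss ≈ 15184 × 9.072/100 ≈ 1377.
Year 2001: gap = -2.4 × (8.15 - 4.42) = -8.952%, loss ≈ 15184 × 8.952/100 ≈ 1359.
Year 2002: gap = -2.4 × (8.41 - 4.42) = -9.576%, loss ≈ 15184 × 9.576/100 ≈ 1454.
Year 2003: gap = -2.4 × (5.62 - 4.42) = -2.88%, loss ≈ 15184 × 2.88/100 ≈ 437.
Total lost output = 1377 + 1359 + 1454 + 437 = 4627 billion.

$4,627 billion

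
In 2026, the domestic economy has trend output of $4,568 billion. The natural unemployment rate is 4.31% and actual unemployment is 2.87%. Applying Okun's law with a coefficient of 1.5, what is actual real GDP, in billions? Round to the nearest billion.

$4,667 billion

Unemployment gap = 2.87 - 4.31 = -1.44 points, so the output gap is -1.5 × (-1.44) = 2.16%.
Actual GDP = 4568 × (1 + 2.16/100) = 4568 × 1.0216 ≈ 4667 billion.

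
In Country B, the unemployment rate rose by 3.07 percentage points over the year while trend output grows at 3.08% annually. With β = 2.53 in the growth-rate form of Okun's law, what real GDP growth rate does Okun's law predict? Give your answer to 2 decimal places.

Growth-rate Okun's law: g_Y = g_Y* - β × Δu.
g_Y = 3.08 - 2.53 × (3.07) = 3.08 - 7.7671 = -4.6871%, i.e. -4.69% to 2 d.p.

-4.69%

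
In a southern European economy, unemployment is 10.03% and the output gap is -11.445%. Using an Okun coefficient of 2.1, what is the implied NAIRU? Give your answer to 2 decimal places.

4.58%

From Okun's law, u - u* = -(output gap)/β = -(-11.445)/2.1 = 5.45 points.
So u* = 10.03 - 5.45 = 4.58%.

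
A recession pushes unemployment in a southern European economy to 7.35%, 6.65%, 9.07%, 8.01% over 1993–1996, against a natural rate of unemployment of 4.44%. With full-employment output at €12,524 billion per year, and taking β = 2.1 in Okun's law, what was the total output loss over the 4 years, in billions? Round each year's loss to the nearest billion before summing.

Year 1993: gap = -2.1 × (7.35 - 4.44) = -6.111%, loss ≈ 12524 × 6.111/100 ≈ 765.
Year 1994: gap = -2.1 × (6.65 - 4.44) = -4.641%, loss ≈ 12524 × 4.641/100 ≈ 581.
Year 1995: gap = -2.1 × (9.07 - 4.44) = -9.723%, loss ≈ 12524 × 9.723/100 ≈ 1218.
Year 1996: gap = -2.1 × (8.01 - 4.44) = -7.497%, loss ≈ 12524 × 7.497/100 ≈ 939.
Total lost output = 765 + 581 + 1218 + 939 = 3503 billion.

€3,503 billion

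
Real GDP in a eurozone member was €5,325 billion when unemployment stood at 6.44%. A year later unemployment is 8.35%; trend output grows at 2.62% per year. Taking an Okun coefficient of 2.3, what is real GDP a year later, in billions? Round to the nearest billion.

Δu = 8.35 - 6.44 = 1.91 points.
Okun's law (growth form): g_Y = g_Y* - β × Δu = 2.62 - 2.3 × (1.91) = 2.62 - 4.393 = -1.773%.
Real GDP in the next year = 5325 × (1 - 1.773/100) = 5325 × 0.98227 ≈ 5231 billion.

€5,231 billion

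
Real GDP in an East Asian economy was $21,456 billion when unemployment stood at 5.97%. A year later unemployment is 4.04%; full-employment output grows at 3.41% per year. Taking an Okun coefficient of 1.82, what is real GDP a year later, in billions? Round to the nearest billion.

$22,941 billion

Δu = 4.04 - 5.97 = -1.93 points.
Okun's law (growth form): g_Y = g_Y* - β × Δu = 3.41 - 1.82 × (-1.93) = 3.41 + 3.5126 = 6.9226%.
Real GDP in the next year = 21456 × (1 + 6.9226/100) = 21456 × 1.069226 ≈ 22941 billion.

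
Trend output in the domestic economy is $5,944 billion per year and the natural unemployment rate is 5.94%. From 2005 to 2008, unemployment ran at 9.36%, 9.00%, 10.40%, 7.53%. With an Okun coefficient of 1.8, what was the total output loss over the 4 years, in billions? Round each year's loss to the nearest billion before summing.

$1,340 billion

Year 2005: gap = -1.8 × (9.36 - 5.94) = -6.156%, loss ≈ 5944 × 6.156/100 ≈ 366.
Year 2006: gap = -1.8 × (9 - 5.94) = -5.508%, loss ≈ 5944 × 5.508/100 ≈ 327.
Year 2007: gap = -1.8 × (10.4 - 5.94) = -8.028%, loss ≈ 5944 × 8.028/100 ≈ 477.
Year 2008: gap = -1.8 × (7.53 - 5.94) = -2.862%, loss ≈ 5944 × 2.862/100 ≈ 170.
Total lost output = 366 + 327 + 477 + 170 = 1340 billion.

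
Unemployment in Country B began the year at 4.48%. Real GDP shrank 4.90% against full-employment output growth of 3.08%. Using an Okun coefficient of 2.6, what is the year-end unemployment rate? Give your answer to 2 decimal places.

7.55%

Growth-rate Okun's law: g_Y = g_Y* - β × Δu, so Δu = (g_Y* - g_Y)/β.
Δu = (3.08 + 4.9)/2.6 = 7.98/2.6 = 3.07 percentage points.
Year-end unemployment = 4.48 + 3.07 = 7.55%.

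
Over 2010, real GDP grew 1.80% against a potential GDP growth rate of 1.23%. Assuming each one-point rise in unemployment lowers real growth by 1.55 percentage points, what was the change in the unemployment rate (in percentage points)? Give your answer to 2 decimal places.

-0.37 percentage points

Growth-rate Okun's law: g_Y = g_Y* - β × Δu, so Δu = (g_Y* - g_Y)/β.
Δu = (1.23 - 1.8)/1.55 = -0.57/1.55 = -0.37 percentage points.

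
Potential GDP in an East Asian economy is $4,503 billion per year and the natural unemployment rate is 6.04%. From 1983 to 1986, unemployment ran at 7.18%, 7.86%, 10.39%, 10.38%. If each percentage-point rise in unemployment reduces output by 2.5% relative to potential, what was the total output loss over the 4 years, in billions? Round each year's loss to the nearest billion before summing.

Year 1983: gap = -2.5 × (7.18 - 6.04) = -2.85%, loss ≈ 4503 × 2.85/100 ≈ 128.
Year 1984: gap = -2.5 × (7.86 - 6.04) = -4.55%, loss ≈ 4503 × 4.55/100 ≈ 205.
Year 1985: gap = -2.5 × (10.39 - 6.04) = -10.875%, loss ≈ 4503 × 10.875/100 ≈ 490.
Year 1986: gap = -2.5 × (10.38 - 6.04) = -10.85%, loss ≈ 4503 × 10.85/100 ≈ 489.
Total lost output = 128 + 205 + 490 + 489 = 1312 billion.

$1,312 billion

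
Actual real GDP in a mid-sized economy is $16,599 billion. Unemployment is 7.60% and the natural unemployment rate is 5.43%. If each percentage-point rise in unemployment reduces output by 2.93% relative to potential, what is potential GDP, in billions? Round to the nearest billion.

$17,726 billion

Unemployment gap = 7.6 - 5.43 = 2.17 points, so output gap = -2.93 × 2.17 = -6.3581%.
Since Y = Y* × (1 + gap/100), Y* = 16599/0.936419 ≈ 17726 billion.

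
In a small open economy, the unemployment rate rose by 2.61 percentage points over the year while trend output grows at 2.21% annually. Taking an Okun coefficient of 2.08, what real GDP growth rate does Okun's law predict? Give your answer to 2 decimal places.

-3.22%

Growth-rate Okun's law: g_Y = g_Y* - β × Δu.
g_Y = 2.21 - 2.08 × (2.61) = 2.21 - 5.4288 = -3.2188%, i.e. -3.22% to 2 d.p.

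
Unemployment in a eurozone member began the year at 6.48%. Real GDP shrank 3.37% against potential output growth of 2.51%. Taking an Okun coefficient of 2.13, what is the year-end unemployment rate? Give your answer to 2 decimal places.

Growth-rate Okun's law: g_Y = g_Y* - β × Δu, so Δu = (g_Y* - g_Y)/β.
Δu = (2.51 + 3.37)/2.13 = 5.88/2.13 = 2.76 percentage points.
Year-end unemployment = 6.48 + 2.76 = 9.24%.

9.24%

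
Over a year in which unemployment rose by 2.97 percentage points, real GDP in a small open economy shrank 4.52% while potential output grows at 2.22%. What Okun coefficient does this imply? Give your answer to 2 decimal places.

β ≈ 2.27

Growth form: g_Y = g_Y* - β × Δu, so β = (g_Y* - g_Y)/Δu.
β = (2.22 + 4.52)/2.97 = 6.74/2.97 = 2.27.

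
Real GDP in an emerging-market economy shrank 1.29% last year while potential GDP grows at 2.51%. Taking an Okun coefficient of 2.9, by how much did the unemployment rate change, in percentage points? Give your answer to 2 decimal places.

1.31 percentage points

Growth-rate Okun's law: g_Y = g_Y* - β × Δu, so Δu = (g_Y* - g_Y)/β.
Δu = (2.51 + 1.29)/2.9 = 3.8/2.9 = 1.31 percentage points.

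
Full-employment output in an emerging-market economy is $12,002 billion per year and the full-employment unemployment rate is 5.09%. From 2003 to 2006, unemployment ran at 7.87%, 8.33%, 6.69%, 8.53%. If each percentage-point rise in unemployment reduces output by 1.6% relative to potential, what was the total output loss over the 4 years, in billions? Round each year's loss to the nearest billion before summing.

$2,124 billion

Year 2003: gap = -1.6 × (7.87 - 5.09) = -4.448%, loss ≈ 12002 × 4.448/100 ≈ 534.
Year 2004: gap = -1.6 × (8.33 - 5.09) = -5.184%, loss ≈ 12002 × 5.184/100 ≈ 622.
Year 2005: gap = -1.6 × (6.69 - 5.09) = -2.56%, loss ≈ 12002 × 2.56/100 ≈ 307.
Year 2006: gap = -1.6 × (8.53 - 5.09) = -5.504%, loss ≈ 12002 × 5.504/100 ≈ 661.
Total lost output = 534 + 622 + 307 + 661 = 2124 billion.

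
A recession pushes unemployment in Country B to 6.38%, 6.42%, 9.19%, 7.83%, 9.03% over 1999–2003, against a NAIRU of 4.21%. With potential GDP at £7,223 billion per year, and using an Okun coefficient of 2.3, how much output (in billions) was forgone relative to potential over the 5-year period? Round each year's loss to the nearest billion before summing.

£2,956 billion

Year 1999: gap = -2.3 × (6.38 - 4.21) = -4.991%, loss ≈ 7223 × 4.991/100 ≈ 360.
Year 2000: gap = -2.3 × (6.42 - 4.21) = -5.083%, loss ≈ 7223 × 5.083/100 ≈ 367.
Year 2001: gap = -2.3 × (9.19 - 4.21) = -11.454%, loss ≈ 7223 × 11.454/100 ≈ 827.
Year 2002: gap = -2.3 × (7.83 - 4.21) = -8.326%, loss ≈ 7223 × 8.326/100 ≈ 601.
Year 2003: gap = -2.3 × (9.03 - 4.21) = -11.086%, loss ≈ 7223 × 11.086/100 ≈ 801.
Total lost output = 360 + 367 + 827 + 601 + 801 = 2956 billion.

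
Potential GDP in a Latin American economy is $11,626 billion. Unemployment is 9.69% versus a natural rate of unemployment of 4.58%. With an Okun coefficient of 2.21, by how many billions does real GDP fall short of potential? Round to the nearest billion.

$1,313 billion

Output gap = -2.21 × (9.69 - 4.58) = -2.21 × 5.11 = -11.2931%.
Actual GDP ≈ 11626 × 0.887069 ≈ 10313 billion, so the shortfall is 11626 - 10313 = 1313 billion.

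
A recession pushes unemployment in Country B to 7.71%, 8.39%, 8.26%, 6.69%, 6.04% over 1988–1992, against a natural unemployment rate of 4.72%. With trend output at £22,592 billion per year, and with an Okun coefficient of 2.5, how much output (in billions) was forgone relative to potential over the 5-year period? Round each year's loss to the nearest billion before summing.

£7,620 billion

Year 1988: gap = -2.5 × (7.71 - 4.72) = -7.475%, loss ≈ 22592 × 7.475/100 ≈ 1689.
Year 1989: gap = -2.5 × (8.39 - 4.72) = -9.175%, loss ≈ 22592 × 9.175/100 ≈ 2073.
Year 1990: gap = -2.5 × (8.26 - 4.72) = -8.85%, loss ≈ 22592 × 8.85/100 ≈ 1999.
Year 1991: gap = -2.5 × (6.69 - 4.72) = -4.925%, loss ≈ 22592 × 4.925/100 ≈ 1113.
Year 1992: gap = -2.5 × (6.04 - 4.72) = -3.3%, loss ≈ 22592 × 3.3/100 ≈ 746.
Total lost output = 1689 + 2073 + 1999 + 1113 + 746 = 7620 billion.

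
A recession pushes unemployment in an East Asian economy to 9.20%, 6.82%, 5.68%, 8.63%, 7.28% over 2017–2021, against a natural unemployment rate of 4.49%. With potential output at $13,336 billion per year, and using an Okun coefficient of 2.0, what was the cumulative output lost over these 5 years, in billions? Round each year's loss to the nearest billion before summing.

$4,042 billion

Year 2017: gap = -2.0 × (9.2 - 4.49) = -9.42%, loss ≈ 13336 × 9.42/100 ≈ 1256.
Year 2018: gap = -2.0 × (6.82 - 4.49) = -4.66%, loss ≈ 13336 × 4.66/100 ≈ 621.
Year 2019: gap = -2.0 × (5.68 - 4.49) = -2.38%, loss ≈ 13336 × 2.38/100 ≈ 317.
Year 2020: gap = -2.0 × (8.63 - 4.49) = -8.28%, loss ≈ 13336 × 8.28/100 ≈ 1104.
Year 2021: gap = -2.0 × (7.28 - 4.49) = -5.58%, loss ≈ 13336 × 5.58/100 ≈ 744.
Total lost output = 1256 + 621 + 317 + 1104 + 744 = 4042 billion.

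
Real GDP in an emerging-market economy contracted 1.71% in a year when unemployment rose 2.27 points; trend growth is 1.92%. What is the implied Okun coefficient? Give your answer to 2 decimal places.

Growth form: g_Y = g_Y* - β × Δu, so β = (g_Y* - g_Y)/Δu.
β = (1.92 + 1.71)/2.27 = 3.63/2.27 = 1.60.

β ≈ 1.60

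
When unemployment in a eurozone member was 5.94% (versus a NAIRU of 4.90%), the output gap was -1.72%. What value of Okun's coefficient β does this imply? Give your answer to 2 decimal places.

Okun's law: output gap = -β × (u - u*).
-1.72 = -β × (5.94 - 4.9) = -β × 1.04, so β = 1.72/1.04 = 1.65.

β ≈ 1.65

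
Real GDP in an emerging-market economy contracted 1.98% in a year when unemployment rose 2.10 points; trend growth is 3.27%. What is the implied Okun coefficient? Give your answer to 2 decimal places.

β ≈ 2.50

Growth form: g_Y = g_Y* - β × Δu, so β = (g_Y* - g_Y)/Δu.
β = (3.27 + 1.98)/2.10 = 5.25/2.10 = 2.50.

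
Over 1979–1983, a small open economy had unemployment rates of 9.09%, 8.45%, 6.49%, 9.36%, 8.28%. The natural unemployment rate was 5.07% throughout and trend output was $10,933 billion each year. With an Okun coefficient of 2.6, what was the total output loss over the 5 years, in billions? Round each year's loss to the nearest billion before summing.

$4,639 billion

Year 1979: gap = -2.6 × (9.09 - 5.07) = -10.452%, loss ≈ 10933 × 10.452/100 ≈ 1143.
Year 1980: gap = -2.6 × (8.45 - 5.07) = -8.788%, loss ≈ 10933 × 8.788/100 ≈ 961.
Year 1981: gap = -2.6 × (6.49 - 5.07) = -3.692%, loss ≈ 10933 × 3.692/100 ≈ 404.
Year 1982: gap = -2.6 × (9.36 - 5.07) = -11.154%, loss ≈ 10933 × 11.154/100 ≈ 1219.
Year 1983: gap = -2.6 × (8.28 - 5.07) = -8.346%, loss ≈ 10933 × 8.346/100 ≈ 912.
Total lost output = 1143 + 961 + 404 + 1219 + 912 = 4639 billion.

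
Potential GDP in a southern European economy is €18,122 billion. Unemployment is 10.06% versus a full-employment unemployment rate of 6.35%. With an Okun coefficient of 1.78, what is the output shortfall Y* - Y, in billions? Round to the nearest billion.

Output gap = -1.78 × (10.06 - 6.35) = -1.78 × 3.71 = -6.6038%.
Actual GDP ≈ 18122 × 0.933962 ≈ 16925 billion, so the shortfall is 18122 - 16925 = 1197 billion.

€1,197 billion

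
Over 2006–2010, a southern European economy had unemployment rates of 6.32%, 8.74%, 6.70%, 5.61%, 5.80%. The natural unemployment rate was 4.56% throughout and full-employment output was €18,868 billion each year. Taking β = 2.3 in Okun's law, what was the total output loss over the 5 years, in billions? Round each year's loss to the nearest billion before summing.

Year 2006: gap = -2.3 × (6.32 - 4.56) = -4.048%, loss ≈ 18868 × 4.048/100 ≈ 764.
Year 2007: gap = -2.3 × (8.74 - 4.56) = -9.614%, loss ≈ 18868 × 9.614/100 ≈ 1814.
Year 2008: gap = -2.3 × (6.7 - 4.56) = -4.922%, loss ≈ 18868 × 4.922/100 ≈ 929.
Year 2009: gap = -2.3 × (5.61 - 4.56) = -2.415%, loss ≈ 18868 × 2.415/100 ≈ 456.
Year 2010: gap = -2.3 × (5.8 - 4.56) = -2.852%, loss ≈ 18868 × 2.852/100 ≈ 538.
Total lost output = 764 + 1814 + 929 + 456 + 538 = 4501 billion.

€4,501 billion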